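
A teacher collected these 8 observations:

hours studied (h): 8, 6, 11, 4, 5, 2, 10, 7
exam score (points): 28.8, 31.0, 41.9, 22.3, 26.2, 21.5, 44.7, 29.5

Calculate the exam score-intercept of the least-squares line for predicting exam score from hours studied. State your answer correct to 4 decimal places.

n = 8, Σx = 53, Σy = 245.9, Σxy = 1794, Σx² = 415
Sxx = Σx² − (Σx)²/n = 415 − 351.125 = 63.875
Sxy = Σxy − (Σx)(Σy)/n = 1794 − 1629.0875 = 164.9125
b = Sxy/Sxx = 164.9125/63.875 = 2.581800
a = ȳ − b·x̄ = 30.7375 − 2.581800·6.625 = 13.633072

13.6331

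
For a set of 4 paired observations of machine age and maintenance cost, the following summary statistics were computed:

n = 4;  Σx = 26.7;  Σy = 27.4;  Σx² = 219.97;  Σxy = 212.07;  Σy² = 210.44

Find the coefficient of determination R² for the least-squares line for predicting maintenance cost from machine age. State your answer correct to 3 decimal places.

Sxx = Σx² − (Σx)²/n = 219.97 − 178.2225 = 41.7475
Sxy = Σxy − (Σx)(Σy)/n = 212.07 − 182.895 = 29.175
Syy = Σy² − (Σy)²/n = 210.44 − 187.69 = 22.75
R² = Sxy²/(Sxx·Syy) = (29.175)²/(41.7475·22.75) = 0.896210

0.896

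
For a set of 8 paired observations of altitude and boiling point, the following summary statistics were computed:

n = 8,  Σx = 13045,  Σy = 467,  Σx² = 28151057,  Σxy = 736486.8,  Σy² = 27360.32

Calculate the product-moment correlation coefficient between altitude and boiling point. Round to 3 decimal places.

Sxx = Σx² − (Σx)²/n = 28151057 − 21271503.125 = 6879553.875
Sxy = Σxy − (Σx)(Σy)/n = 736486.8 − 761501.875 = -25015.075
Syy = Σy² − (Σy)²/n = 27360.32 − 27261.125 = 99.195
r = Sxy/√(Sxx·Syy) = -25015.075/√(682417346.630625) = -25015.075/26123.119007 = -0.957584

-0.958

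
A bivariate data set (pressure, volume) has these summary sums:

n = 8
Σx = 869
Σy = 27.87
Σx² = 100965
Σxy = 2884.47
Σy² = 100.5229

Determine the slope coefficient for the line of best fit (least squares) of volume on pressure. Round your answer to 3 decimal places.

Sxx = Σx² − (Σx)²/n = 100965 − 94395.125 = 6569.875
Sxy = Σxy − (Σx)(Σy)/n = 2884.47 − 3027.37875 = -142.90875
b = Sxy/Sxx = -142.90875/6569.875 = -0.021752

-0.022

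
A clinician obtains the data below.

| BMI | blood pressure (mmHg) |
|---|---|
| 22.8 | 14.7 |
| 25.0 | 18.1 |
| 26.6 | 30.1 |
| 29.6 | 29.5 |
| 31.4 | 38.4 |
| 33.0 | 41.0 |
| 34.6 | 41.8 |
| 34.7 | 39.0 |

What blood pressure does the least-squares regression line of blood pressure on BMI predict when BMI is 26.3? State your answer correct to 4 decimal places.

n = 8, Σx = 237.7, Σy = 252.6, Σxy = 7819.86, Σx² = 7204.77
Sxx = Σx² − (Σx)²/n = 7204.77 − 7062.66125 = 142.10875
Sxy = Σxy − (Σx)(Σy)/n = 7819.86 − 7505.3775 = 314.4825
b = Sxy/Sxx = 314.4825/142.10875 = 2.212971
a = ȳ − b·x̄ = 31.575 − 2.212971·29.7125 = -34.177892
ŷ(26.3) = a + b·26.3 = -34.177892 + 2.212971·26.3 = 24.023237

24.0232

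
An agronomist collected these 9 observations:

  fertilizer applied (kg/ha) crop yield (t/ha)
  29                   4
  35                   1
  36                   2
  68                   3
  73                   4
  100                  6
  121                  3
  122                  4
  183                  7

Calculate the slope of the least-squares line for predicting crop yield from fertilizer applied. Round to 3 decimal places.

0.026

n = 9, Σx = 767, Σy = 34, Σxy = 3451, Σx² = 86329
Sxx = Σx² − (Σx)²/n = 86329 − 65365.444444 = 20963.555556
Sxy = Σxy − (Σx)(Σy)/n = 3451 − 2897.555556 = 553.444444
b = Sxy/Sxx = 553.444444/20963.555556 = 0.026400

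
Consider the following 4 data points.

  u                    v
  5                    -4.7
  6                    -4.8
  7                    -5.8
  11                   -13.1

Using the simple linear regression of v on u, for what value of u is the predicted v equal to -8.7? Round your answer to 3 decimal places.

n = 4, Σx = 29, Σy = -28.4, Σxy = -237, Σx² = 231
Sxx = Σx² − (Σx)²/n = 231 − 210.25 = 20.75
Sxy = Σxy − (Σx)(Σy)/n = -237 − (-205.9) = -31.1
b = Sxy/Sxx = -31.1/20.75 = -1.498795
a = ȳ − b·x̄ = -7.1 − (-1.498795)·7.25 = 3.766265
Set a + b·x = -8.7: x = (-8.7 − 3.766265) / (-1.498795) = 8.317524

8.318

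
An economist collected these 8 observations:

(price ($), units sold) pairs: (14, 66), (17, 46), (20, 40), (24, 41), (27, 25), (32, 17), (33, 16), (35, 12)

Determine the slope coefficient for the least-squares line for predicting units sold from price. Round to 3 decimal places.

-2.301

n = 8, Σx = 202, Σy = 263, Σxy = 5657, Σx² = 5528
Sxx = Σx² − (Σx)²/n = 5528 − 5100.5 = 427.5
Sxy = Σxy − (Σx)(Σy)/n = 5657 − 6640.75 = -983.75
b = Sxy/Sxx = -983.75/427.5 = -2.301170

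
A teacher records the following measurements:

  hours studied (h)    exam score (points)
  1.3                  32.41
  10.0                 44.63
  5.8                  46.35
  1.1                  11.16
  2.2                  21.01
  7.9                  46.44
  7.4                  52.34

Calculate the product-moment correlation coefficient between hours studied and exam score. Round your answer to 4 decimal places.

n = 7, Σx = 35.7, Σy = 254.34, Σxy = 1569.953, Σx² = 258.55, Σy² = 10652.6824
Sxx = Σx² − (Σx)²/n = 258.55 − 182.07 = 76.48
Sxy = Σxy − (Σx)(Σy)/n = 1569.953 − 1297.134 = 272.819
Syy = Σy² − (Σy)²/n = 10652.6824 − 9241.262229 = 1411.420171
r = Sxy/√(Sxx·Syy) = 272.819/√(107945.414711) = 272.819/328.550475 = 0.830372

0.8304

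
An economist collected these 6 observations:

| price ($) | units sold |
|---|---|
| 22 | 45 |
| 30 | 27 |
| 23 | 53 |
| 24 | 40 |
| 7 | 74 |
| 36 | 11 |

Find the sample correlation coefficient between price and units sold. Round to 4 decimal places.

n = 6, Σx = 142, Σy = 250, Σxy = 4893, Σx² = 3834, Σy² = 12760
Sxx = Σx² − (Σx)²/n = 3834 − 3360.666667 = 473.333333
Sxy = Σxy − (Σx)(Σy)/n = 4893 − 5916.666667 = -1023.666667
Syy = Σy² − (Σy)²/n = 12760 − 10416.666667 = 2343.333333
r = Sxy/√(Sxx·Syy) = -1023.666667/√(1109177.777778) = -1023.666667/1053.175094 = -0.971981

-0.9720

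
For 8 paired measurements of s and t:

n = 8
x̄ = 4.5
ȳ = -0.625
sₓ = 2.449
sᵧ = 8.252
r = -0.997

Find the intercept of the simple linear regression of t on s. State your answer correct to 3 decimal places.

14.492

b = r · sᵧ/sₓ = -0.997 · 8.252/2.449 = -3.359430
a = ȳ − b·x̄ = -0.625 − (-3.359430)·4.5 = 14.492435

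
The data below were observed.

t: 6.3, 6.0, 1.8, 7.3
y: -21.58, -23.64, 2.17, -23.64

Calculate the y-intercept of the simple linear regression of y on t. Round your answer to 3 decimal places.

n = 4, Σx = 21.4, Σy = -66.69, Σxy = -446.46, Σx² = 132.22
Sxx = Σx² − (Σx)²/n = 132.22 − 114.49 = 17.73
Sxy = Σxy − (Σx)(Σy)/n = -446.46 − (-356.7915) = -89.6685
b = Sxy/Sxx = -89.6685/17.73 = -5.057445
a = ȳ − b·x̄ = -16.6725 − (-5.057445)·5.35 = 10.384831

10.385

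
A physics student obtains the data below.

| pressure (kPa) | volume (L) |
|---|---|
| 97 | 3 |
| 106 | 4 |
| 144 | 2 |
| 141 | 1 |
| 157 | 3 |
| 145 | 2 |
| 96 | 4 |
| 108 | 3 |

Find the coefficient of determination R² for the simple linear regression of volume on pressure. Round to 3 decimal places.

0.449

n = 8, Σx = 994, Σy = 22, Σxy = 2613, Σx² = 127816, Σy² = 68
Sxx = Σx² − (Σx)²/n = 127816 − 123504.5 = 4311.5
Sxy = Σxy − (Σx)(Σy)/n = 2613 − 2733.5 = -120.5
Syy = Σy² − (Σy)²/n = 68 − 60.5 = 7.5
R² = Sxy²/(Sxx·Syy) = (-120.5)²/(4311.5·7.5) = 0.449039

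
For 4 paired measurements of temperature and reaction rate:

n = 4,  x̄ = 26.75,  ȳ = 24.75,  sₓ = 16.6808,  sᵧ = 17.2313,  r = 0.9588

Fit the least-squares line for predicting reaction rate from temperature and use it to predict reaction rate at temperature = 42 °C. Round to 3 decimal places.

39.854

b = r · sᵧ/sₓ = 0.9588 · 17.2313/16.6808 = 0.990442
a = ȳ − b·x̄ = 24.75 − 0.990442·26.75 = -1.744332
ŷ(42) = a + b·42 = -1.744332 + 0.990442·42 = 39.854246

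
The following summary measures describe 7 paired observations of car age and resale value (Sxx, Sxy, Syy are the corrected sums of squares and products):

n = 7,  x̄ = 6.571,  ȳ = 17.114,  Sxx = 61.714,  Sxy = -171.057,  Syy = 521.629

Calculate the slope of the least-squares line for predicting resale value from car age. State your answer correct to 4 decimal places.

b = Sxy/Sxx = -171.057/61.714 = -2.771770

-2.7718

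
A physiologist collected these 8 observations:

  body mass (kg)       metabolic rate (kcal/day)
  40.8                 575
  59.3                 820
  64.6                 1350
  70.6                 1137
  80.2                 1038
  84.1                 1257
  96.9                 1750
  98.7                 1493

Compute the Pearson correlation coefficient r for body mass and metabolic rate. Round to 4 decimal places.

0.8707

n = 8, Σx = 595.2, Σy = 9420, Σxy = 745463.6, Σx² = 46974.8, Σy² = 12067336
Sxx = Σx² − (Σx)²/n = 46974.8 − 44282.88 = 2691.92
Sxy = Σxy − (Σx)(Σy)/n = 745463.6 − 700848 = 44615.6
Syy = Σy² − (Σy)²/n = 12067336 − 11092050 = 975286
r = Sxy/√(Sxx·Syy) = 44615.6/√(2625391889.12) = 44615.6/51238.578133 = 0.870742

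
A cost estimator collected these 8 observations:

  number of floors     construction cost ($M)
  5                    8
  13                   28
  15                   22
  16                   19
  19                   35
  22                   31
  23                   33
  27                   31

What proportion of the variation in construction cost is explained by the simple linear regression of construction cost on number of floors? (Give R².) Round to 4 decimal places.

n = 8, Σx = 140, Σy = 207, Σxy = 3981, Σx² = 2778, Σy² = 5929
Sxx = Σx² − (Σx)²/n = 2778 − 2450 = 328
Sxy = Σxy − (Σx)(Σy)/n = 3981 − 3622.5 = 358.5
Syy = Σy² − (Σy)²/n = 5929 − 5356.125 = 572.875
R² = Sxy²/(Sxx·Syy) = (358.5)²/(328·572.875) = 0.683982

0.6840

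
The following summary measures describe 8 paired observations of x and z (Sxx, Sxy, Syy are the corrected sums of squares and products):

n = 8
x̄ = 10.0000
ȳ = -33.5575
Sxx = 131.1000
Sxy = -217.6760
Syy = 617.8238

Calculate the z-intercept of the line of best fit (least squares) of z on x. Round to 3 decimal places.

b = Sxy/Sxx = -217.676/131.1 = -1.660381
a = ȳ − b·x̄ = -33.5575 − (-1.660381)·10 = -16.953686

-16.954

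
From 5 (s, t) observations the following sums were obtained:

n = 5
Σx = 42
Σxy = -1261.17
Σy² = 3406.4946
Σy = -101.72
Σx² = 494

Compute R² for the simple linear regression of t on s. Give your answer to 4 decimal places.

0.8762

Sxx = Σx² − (Σx)²/n = 494 − 352.8 = 141.2
Sxy = Σxy − (Σx)(Σy)/n = -1261.17 − (-854.448) = -406.722
Syy = Σy² − (Σy)²/n = 3406.4946 − 2069.39168 = 1337.10292
R² = Sxy²/(Sxx·Syy) = (-406.722)²/(141.2·1337.10292) = 0.876185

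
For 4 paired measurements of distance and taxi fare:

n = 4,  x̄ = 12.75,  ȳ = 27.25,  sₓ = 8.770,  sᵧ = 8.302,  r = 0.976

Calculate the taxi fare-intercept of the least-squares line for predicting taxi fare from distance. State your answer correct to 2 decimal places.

b = r · sᵧ/sₓ = 0.976 · 8.302/8.77 = 0.923917
a = ȳ − b·x̄ = 27.25 − 0.923917·12.75 = 15.470058

15.47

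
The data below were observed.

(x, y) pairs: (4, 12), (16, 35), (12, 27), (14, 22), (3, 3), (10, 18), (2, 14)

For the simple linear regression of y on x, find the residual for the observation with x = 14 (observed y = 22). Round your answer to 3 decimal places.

-5.334

n = 7, Σx = 61, Σy = 131, Σxy = 1457, Σx² = 725
Sxx = Σx² − (Σx)²/n = 725 − 531.571429 = 193.428571
Sxy = Σxy − (Σx)(Σy)/n = 1457 − 1141.571429 = 315.428571
b = Sxy/Sxx = 315.428571/193.428571 = 1.630724
a = ȳ − b·x̄ = 18.714286 − 1.630724·8.714286 = 4.503693
ŷ(14) = 4.503693 + 1.630724·14 = 27.333826
residual = y − ŷ = 22 − 27.333826 = -5.333826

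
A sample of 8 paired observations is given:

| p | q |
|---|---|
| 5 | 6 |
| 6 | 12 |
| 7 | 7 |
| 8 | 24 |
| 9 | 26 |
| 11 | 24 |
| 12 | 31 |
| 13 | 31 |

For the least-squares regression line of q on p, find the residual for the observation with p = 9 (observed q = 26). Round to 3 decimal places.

5.478

n = 8, Σx = 71, Σy = 161, Σxy = 1616, Σx² = 689
Sxx = Σx² − (Σx)²/n = 689 − 630.125 = 58.875
Sxy = Σxy − (Σx)(Σy)/n = 1616 − 1428.875 = 187.125
b = Sxy/Sxx = 187.125/58.875 = 3.178344
a = ȳ − b·x̄ = 20.125 − 3.178344·8.875 = -8.082803
ŷ(9) = -8.082803 + 3.178344·9 = 20.522293
residual = y − ŷ = 26 − 20.522293 = 5.477707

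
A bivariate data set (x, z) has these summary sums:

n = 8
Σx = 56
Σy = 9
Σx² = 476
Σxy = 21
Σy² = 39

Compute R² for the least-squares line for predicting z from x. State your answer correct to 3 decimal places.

Sxx = Σx² − (Σx)²/n = 476 − 392 = 84
Sxy = Σxy − (Σx)(Σy)/n = 21 − 63 = -42
Syy = Σy² − (Σy)²/n = 39 − 10.125 = 28.875
R² = Sxy²/(Sxx·Syy) = (-42)²/(84·28.875) = 0.727273

0.727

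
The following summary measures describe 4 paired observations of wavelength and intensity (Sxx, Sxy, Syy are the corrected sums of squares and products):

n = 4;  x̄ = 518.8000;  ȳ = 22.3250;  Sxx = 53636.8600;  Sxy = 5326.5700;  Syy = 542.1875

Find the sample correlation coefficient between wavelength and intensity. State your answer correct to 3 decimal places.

r = Sxy/√(Sxx·Syy) = 5326.57/√(29081235.03125) = 5326.57/5392.702016 = 0.987737

0.988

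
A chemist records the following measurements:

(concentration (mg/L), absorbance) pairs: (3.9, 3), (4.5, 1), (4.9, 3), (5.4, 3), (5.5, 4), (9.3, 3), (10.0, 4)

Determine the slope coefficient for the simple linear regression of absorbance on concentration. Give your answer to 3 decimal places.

n = 7, Σx = 43.5, Σy = 21, Σxy = 137, Σx² = 305.37
Sxx = Σx² − (Σx)²/n = 305.37 − 270.321429 = 35.048571
Sxy = Σxy − (Σx)(Σy)/n = 137 − 130.5 = 6.5
b = Sxy/Sxx = 6.5/35.048571 = 0.185457

0.185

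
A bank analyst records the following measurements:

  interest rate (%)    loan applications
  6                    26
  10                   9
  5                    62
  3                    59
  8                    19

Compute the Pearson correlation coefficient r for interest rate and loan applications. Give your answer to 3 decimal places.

n = 5, Σx = 32, Σy = 175, Σxy = 885, Σx² = 234, Σy² = 8443
Sxx = Σx² − (Σx)²/n = 234 − 204.8 = 29.2
Sxy = Σxy − (Σx)(Σy)/n = 885 − 1120 = -235
Syy = Σy² − (Σy)²/n = 8443 − 6125 = 2318
r = Sxy/√(Sxx·Syy) = -235/√(67685.6) = -235/260.164563 = -0.903274

-0.903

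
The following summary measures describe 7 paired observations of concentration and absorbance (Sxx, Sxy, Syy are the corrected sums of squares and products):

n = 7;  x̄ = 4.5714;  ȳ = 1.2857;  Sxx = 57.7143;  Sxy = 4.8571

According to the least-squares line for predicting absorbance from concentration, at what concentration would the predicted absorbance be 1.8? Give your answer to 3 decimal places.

b = Sxy/Sxx = 4.8571/57.7143 = 0.084158
a = ȳ − b·x̄ = 1.2857 − 0.084158·4.5714 = 0.900982
Set a + b·x = 1.8: x = (1.8 − 0.900982) / 0.084158 = 10.682550

10.683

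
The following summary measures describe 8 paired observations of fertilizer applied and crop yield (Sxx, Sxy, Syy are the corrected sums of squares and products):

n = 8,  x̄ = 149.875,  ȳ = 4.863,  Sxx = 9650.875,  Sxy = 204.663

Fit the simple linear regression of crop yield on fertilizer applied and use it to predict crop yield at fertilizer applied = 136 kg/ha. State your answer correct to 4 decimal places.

b = Sxy/Sxx = 204.663/9650.875 = 0.021207
a = ȳ − b·x̄ = 4.863 − 0.021207·149.875 = 1.684649
ŷ(136) = a + b·136 = 1.684649 + 0.021207·136 = 4.568757

4.5688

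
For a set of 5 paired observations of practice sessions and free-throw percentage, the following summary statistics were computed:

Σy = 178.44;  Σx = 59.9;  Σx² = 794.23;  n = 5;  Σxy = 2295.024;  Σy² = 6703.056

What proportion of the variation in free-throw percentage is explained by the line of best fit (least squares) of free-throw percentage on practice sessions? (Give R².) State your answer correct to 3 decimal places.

0.964

Sxx = Σx² − (Σx)²/n = 794.23 − 717.602 = 76.628
Sxy = Σxy − (Σx)(Σy)/n = 2295.024 − 2137.7112 = 157.3128
Syy = Σy² − (Σy)²/n = 6703.056 − 6368.16672 = 334.88928
R² = Sxy²/(Sxx·Syy) = (157.3128)²/(76.628·334.88928) = 0.964360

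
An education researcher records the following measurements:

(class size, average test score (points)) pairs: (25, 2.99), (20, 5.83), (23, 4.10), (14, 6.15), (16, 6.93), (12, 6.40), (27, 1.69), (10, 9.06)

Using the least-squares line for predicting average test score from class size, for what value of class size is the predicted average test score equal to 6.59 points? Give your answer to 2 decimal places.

n = 8, Σx = 147, Σy = 43.15, Σxy = 695.66, Σx² = 2979
Sxx = Σx² − (Σx)²/n = 2979 − 2701.125 = 277.875
Sxy = Σxy − (Σx)(Σy)/n = 695.66 − 792.88125 = -97.22125
b = Sxy/Sxx = -97.22125/277.875 = -0.349874
a = ȳ − b·x̄ = 5.39375 − (-0.349874)·18.375 = 11.822686
Set a + b·x = 6.59: x = (6.59 − 11.822686) / (-0.349874) = 14.955912

14.96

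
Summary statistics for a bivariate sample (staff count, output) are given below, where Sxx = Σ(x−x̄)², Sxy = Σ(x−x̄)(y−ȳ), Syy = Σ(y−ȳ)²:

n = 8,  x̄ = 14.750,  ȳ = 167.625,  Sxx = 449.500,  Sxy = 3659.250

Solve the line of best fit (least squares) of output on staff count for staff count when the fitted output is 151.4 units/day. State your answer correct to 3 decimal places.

b = Sxy/Sxx = 3659.25/449.5 = 8.140712
a = ȳ − b·x̄ = 167.625 − 8.140712·14.75 = 47.549499
Set a + b·x = 151.4: x = (151.4 − 47.549499) / 8.140712 = 12.756931

12.757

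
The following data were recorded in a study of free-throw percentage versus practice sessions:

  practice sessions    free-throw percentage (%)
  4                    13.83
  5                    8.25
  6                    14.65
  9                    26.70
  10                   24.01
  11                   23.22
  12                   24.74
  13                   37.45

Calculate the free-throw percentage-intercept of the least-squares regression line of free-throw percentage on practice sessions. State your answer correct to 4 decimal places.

0.5201

n = 8, Σx = 70, Σy = 172.85, Σxy = 1704.02, Σx² = 692
Sxx = Σx² − (Σx)²/n = 692 − 612.5 = 79.5
Sxy = Σxy − (Σx)(Σy)/n = 1704.02 − 1512.4375 = 191.5825
b = Sxy/Sxx = 191.5825/79.5 = 2.409843
a = ȳ − b·x̄ = 21.60625 − 2.409843·8.75 = 0.520126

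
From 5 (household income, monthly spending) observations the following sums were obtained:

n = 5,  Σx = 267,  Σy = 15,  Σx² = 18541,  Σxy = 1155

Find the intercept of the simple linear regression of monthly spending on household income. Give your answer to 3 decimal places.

-1.413

Sxx = Σx² − (Σx)²/n = 18541 − 14257.8 = 4283.2
Sxy = Σxy − (Σx)(Σy)/n = 1155 − 801 = 354
b = Sxy/Sxx = 354/4283.2 = 0.082648
a = ȳ − b·x̄ = 3 − 0.082648·53.4 = -1.413429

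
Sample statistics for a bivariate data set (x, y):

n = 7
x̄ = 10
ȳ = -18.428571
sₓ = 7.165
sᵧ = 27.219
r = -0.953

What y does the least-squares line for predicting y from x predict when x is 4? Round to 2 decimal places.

b = r · sᵧ/sₓ = -0.953 · 27.219/7.165 = -3.620336
a = ȳ − b·x̄ = -18.428571 − (-3.620336)·10 = 17.774788
ŷ(4) = a + b·4 = 17.774788 + (-3.620336)·4 = 3.293445

3.29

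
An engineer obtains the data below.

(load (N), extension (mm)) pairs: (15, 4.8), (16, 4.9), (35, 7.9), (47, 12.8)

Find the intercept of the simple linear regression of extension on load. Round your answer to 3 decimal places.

n = 4, Σx = 113, Σy = 30.4, Σxy = 1028.5, Σx² = 3915
Sxx = Σx² − (Σx)²/n = 3915 − 3192.25 = 722.75
Sxy = Σxy − (Σx)(Σy)/n = 1028.5 − 858.8 = 169.7
b = Sxy/Sxx = 169.7/722.75 = 0.234798
a = ȳ − b·x̄ = 7.6 − 0.234798·28.25 = 0.966966

0.967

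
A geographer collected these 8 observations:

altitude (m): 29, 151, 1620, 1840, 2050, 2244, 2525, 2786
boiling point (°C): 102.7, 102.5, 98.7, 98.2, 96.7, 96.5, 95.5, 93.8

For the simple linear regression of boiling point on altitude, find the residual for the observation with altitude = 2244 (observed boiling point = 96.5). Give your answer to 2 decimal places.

0.21

n = 8, Σx = 13245, Σy = 784.6, Σxy = 1276283.1, Σx² = 29409099
Sxx = Σx² − (Σx)²/n = 29409099 − 21928753.125 = 7480345.875
Sxy = Σxy − (Σx)(Σy)/n = 1276283.1 − 1299003.375 = -22720.275
b = Sxy/Sxx = -22720.275/7480345.875 = -0.003037
a = ȳ − b·x̄ = 98.075 − (-0.003037)·1655.625 = 103.103679
ŷ(2244) = 103.103679 + (-0.003037)·2244 = 96.287911
residual = y − ŷ = 96.5 − 96.287911 = 0.212089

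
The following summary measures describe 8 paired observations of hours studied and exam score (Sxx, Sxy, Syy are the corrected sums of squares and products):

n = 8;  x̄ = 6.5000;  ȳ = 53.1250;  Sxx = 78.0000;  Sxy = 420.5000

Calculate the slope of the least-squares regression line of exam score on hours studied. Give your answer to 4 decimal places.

b = Sxy/Sxx = 420.5/78 = 5.391026

5.3910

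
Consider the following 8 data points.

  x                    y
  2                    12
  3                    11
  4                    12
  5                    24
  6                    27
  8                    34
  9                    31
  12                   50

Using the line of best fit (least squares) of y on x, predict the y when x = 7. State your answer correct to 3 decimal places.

n = 8, Σx = 49, Σy = 201, Σxy = 1538, Σx² = 379
Sxx = Σx² − (Σx)²/n = 379 − 300.125 = 78.875
Sxy = Σxy − (Σx)(Σy)/n = 1538 − 1231.125 = 306.875
b = Sxy/Sxx = 306.875/78.875 = 3.890650
a = ȳ − b·x̄ = 25.125 − 3.890650·6.125 = 1.294770
ŷ(7) = a + b·7 = 1.294770 + 3.890650·7 = 28.529319

28.529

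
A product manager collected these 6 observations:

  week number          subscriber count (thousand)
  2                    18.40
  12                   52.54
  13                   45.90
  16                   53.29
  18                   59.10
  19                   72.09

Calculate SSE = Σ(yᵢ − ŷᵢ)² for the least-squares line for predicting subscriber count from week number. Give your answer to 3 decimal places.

120.965

n = 6, Σx = 80, Σy = 301.32, Σxy = 4550.13, Σx² = 1258, Σy² = 16735.4238
Sxx = Σx² − (Σx)²/n = 1258 − 1066.666667 = 191.333333
Sxy = Σxy − (Σx)(Σy)/n = 4550.13 − 4017.6 = 532.53
Syy = Σy² − (Σy)²/n = 16735.4238 − 15132.2904 = 1603.1334
b = Sxy/Sxx = 532.53/191.333333 = 2.783258
SSE = Syy − b·Sxy = 1603.1334 − 2.783258·532.53 = 120.965103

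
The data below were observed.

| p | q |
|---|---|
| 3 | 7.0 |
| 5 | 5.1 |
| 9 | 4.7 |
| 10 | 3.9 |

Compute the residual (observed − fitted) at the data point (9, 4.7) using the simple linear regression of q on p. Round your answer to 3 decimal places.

0.344

n = 4, Σx = 27, Σy = 20.7, Σxy = 127.8, Σx² = 215
Sxx = Σx² − (Σx)²/n = 215 − 182.25 = 32.75
Sxy = Σxy − (Σx)(Σy)/n = 127.8 − 139.725 = -11.925
b = Sxy/Sxx = -11.925/32.75 = -0.364122
a = ȳ − b·x̄ = 5.175 − (-0.364122)·6.75 = 7.632824
ŷ(9) = 7.632824 + (-0.364122)·9 = 4.355725
residual = y − ŷ = 4.7 − 4.355725 = 0.344275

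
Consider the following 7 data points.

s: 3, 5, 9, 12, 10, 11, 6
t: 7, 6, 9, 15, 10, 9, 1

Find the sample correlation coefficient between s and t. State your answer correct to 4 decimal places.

0.7090

n = 7, Σx = 56, Σy = 57, Σxy = 517, Σx² = 516, Σy² = 573
Sxx = Σx² − (Σx)²/n = 516 − 448 = 68
Sxy = Σxy − (Σx)(Σy)/n = 517 − 456 = 61
Syy = Σy² − (Σy)²/n = 573 − 464.142857 = 108.857143
r = Sxy/√(Sxx·Syy) = 61/√(7402.285714) = 61/86.036537 = 0.709001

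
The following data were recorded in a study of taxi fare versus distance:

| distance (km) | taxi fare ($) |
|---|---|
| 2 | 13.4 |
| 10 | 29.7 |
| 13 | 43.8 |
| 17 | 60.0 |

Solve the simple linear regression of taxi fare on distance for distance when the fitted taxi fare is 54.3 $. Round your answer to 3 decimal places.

n = 4, Σx = 42, Σy = 146.9, Σxy = 1913.2, Σx² = 562
Sxx = Σx² − (Σx)²/n = 562 − 441 = 121
Sxy = Σxy − (Σx)(Σy)/n = 1913.2 − 1542.45 = 370.75
b = Sxy/Sxx = 370.75/121 = 3.064050
a = ȳ − b·x̄ = 36.725 − 3.064050·10.5 = 4.552479
Set a + b·x = 54.3: x = (54.3 − 4.552479) / 3.064050 = 16.235873

16.236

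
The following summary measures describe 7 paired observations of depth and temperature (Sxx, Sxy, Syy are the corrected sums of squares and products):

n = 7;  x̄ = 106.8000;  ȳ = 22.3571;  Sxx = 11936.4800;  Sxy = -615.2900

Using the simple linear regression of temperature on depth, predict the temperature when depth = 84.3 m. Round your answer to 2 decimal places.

b = Sxy/Sxx = -615.29/11936.48 = -0.051547
a = ȳ − b·x̄ = 22.3571 − (-0.051547)·106.8 = 27.862322
ŷ(84.3) = a + b·84.3 = 27.862322 + (-0.051547)·84.3 = 23.516908

23.52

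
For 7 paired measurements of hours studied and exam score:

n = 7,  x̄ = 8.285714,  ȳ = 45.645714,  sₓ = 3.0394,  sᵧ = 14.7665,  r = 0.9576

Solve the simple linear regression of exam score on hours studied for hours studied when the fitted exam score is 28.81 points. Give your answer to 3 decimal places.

b = r · sᵧ/sₓ = 0.9576 · 14.7665/3.0394 = 4.652366
a = ȳ − b·x̄ = 45.645714 − 4.652366·8.285714 = 7.097542
Set a + b·x = 28.81: x = (28.81 − 7.097542) / 4.652366 = 4.666971

4.667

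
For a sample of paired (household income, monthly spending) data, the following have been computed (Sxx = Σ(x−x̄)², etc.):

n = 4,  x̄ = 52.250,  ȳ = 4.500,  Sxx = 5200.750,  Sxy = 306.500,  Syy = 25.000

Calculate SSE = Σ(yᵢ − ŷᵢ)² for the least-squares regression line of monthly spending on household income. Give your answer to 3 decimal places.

6.937

b = Sxy/Sxx = 306.5/5200.75 = 0.058934
SSE = Syy − b·Sxy = 25 − 0.058934·306.5 = 6.936788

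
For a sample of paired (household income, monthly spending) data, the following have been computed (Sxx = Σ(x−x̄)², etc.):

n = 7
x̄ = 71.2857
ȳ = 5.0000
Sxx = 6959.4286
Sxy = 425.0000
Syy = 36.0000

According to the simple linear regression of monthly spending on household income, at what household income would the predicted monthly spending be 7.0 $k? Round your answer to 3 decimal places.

104.036

b = Sxy/Sxx = 425/6959.4286 = 0.061068
a = ȳ − b·x̄ = 5 − 0.061068·71.2857 = 0.646708
Set a + b·x = 7.0: x = (7.0 − 0.646708) / 0.061068 = 104.035952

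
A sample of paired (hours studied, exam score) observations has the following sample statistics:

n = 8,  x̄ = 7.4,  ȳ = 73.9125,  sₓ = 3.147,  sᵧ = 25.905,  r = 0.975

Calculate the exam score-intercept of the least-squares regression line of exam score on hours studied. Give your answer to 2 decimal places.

14.52

b = r · sᵧ/sₓ = 0.975 · 25.905/3.147 = 8.025858
a = ȳ − b·x̄ = 73.9125 − 8.025858·7.4 = 14.521151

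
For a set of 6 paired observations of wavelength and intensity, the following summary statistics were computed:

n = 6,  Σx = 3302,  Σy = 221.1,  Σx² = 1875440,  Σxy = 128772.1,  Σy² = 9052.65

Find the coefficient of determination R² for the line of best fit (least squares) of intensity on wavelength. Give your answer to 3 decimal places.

0.955

Sxx = Σx² − (Σx)²/n = 1875440 − 1817200.666667 = 58239.333333
Sxy = Σxy − (Σx)(Σy)/n = 128772.1 − 121678.7 = 7093.4
Syy = Σy² − (Σy)²/n = 9052.65 − 8147.535 = 905.115
R² = Sxy²/(Sxx·Syy) = (7093.4)²/(58239.333333·905.115) = 0.954528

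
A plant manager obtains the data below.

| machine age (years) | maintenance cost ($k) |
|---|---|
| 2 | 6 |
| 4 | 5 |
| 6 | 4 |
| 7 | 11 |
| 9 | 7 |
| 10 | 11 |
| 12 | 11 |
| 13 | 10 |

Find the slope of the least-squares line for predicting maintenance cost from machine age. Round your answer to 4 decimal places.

0.5456

n = 8, Σx = 63, Σy = 65, Σxy = 568, Σx² = 599
Sxx = Σx² − (Σx)²/n = 599 − 496.125 = 102.875
Sxy = Σxy − (Σx)(Σy)/n = 568 − 511.875 = 56.125
b = Sxy/Sxx = 56.125/102.875 = 0.545565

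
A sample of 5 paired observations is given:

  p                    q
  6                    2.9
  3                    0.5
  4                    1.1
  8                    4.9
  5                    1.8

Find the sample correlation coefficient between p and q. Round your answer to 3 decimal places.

n = 5, Σx = 26, Σy = 11.2, Σxy = 71.5, Σx² = 150, Σy² = 37.12
Sxx = Σx² − (Σx)²/n = 150 − 135.2 = 14.8
Sxy = Σxy − (Σx)(Σy)/n = 71.5 − 58.24 = 13.26
Syy = Σy² − (Σy)²/n = 37.12 − 25.088 = 12.032
r = Sxy/√(Sxx·Syy) = 13.26/√(178.0736) = 13.26/13.344422 = 0.993674

0.994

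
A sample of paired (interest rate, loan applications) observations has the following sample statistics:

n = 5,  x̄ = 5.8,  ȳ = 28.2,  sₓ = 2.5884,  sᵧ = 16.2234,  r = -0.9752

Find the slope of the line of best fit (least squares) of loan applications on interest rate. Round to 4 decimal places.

-6.1123

b = r · sᵧ/sₓ = -0.9752 · 16.2234/2.5884 = -6.112293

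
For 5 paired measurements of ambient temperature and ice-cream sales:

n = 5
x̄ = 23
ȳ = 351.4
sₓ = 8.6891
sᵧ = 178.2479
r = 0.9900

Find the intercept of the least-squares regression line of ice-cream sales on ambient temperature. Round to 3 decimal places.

-115.703

b = r · sᵧ/sₓ = 0.99 · 178.2479/8.6891 = 20.308826
a = ȳ − b·x̄ = 351.4 − 20.308826·23 = -115.703001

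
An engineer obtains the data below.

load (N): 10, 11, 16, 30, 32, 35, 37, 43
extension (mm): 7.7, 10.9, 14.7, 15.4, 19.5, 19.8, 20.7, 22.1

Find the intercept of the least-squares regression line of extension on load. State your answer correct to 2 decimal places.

n = 8, Σx = 214, Σy = 130.8, Σxy = 3927.3, Σx² = 6844
Sxx = Σx² − (Σx)²/n = 6844 − 5724.5 = 1119.5
Sxy = Σxy − (Σx)(Σy)/n = 3927.3 − 3498.9 = 428.4
b = Sxy/Sxx = 428.4/1119.5 = 0.382671
a = ȳ − b·x̄ = 16.35 − 0.382671·26.75 = 6.113555

6.11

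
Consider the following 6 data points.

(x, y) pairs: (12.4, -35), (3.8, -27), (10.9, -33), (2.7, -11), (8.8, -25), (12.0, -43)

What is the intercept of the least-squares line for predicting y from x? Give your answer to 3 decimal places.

-10.563

n = 6, Σx = 50.6, Σy = -174, Σxy = -1662, Σx² = 515.74
Sxx = Σx² − (Σx)²/n = 515.74 − 426.726667 = 89.013333
Sxy = Σxy − (Σx)(Σy)/n = -1662 − (-1467.4) = -194.6
b = Sxy/Sxx = -194.6/89.013333 = -2.186189
a = ȳ − b·x̄ = -29 − (-2.186189)·8.433333 = -10.563137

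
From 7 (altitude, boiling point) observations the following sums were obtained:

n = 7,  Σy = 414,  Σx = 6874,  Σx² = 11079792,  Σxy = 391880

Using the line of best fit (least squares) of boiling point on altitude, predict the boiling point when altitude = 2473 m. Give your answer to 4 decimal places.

54.0915

Sxx = Σx² − (Σx)²/n = 11079792 − 6750268 = 4329524
Sxy = Σxy − (Σx)(Σy)/n = 391880 − 406548 = -14668
b = Sxy/Sxx = -14668/4329524 = -0.003388
a = ȳ − b·x̄ = 59.142857 − (-0.003388)·982 = 62.469776
ŷ(2473) = a + b·2473 = 62.469776 + (-0.003388)·2473 = 54.091496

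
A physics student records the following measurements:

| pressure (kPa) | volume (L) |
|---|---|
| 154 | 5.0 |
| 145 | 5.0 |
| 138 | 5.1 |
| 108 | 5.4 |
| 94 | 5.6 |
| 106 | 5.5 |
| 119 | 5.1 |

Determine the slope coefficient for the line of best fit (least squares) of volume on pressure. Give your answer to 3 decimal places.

n = 7, Σx = 864, Σy = 36.7, Σxy = 4498.3, Σx² = 109682
Sxx = Σx² − (Σx)²/n = 109682 − 106642.285714 = 3039.714286
Sxy = Σxy − (Σx)(Σy)/n = 4498.3 − 4529.828571 = -31.528571
b = Sxy/Sxx = -31.528571/3039.714286 = -0.010372

-0.010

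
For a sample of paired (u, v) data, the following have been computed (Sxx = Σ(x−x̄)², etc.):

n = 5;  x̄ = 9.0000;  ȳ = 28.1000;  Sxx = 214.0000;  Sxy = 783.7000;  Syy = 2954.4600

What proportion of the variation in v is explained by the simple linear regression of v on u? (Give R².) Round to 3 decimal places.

R² = Sxy²/(Sxx·Syy) = (783.7)²/(214·2954.46) = 0.971422

0.971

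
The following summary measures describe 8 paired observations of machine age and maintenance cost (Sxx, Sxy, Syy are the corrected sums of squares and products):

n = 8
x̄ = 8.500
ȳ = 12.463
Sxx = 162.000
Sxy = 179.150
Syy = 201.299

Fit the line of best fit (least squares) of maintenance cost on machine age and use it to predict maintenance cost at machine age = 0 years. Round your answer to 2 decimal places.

3.06

b = Sxy/Sxx = 179.15/162 = 1.105864
a = ȳ − b·x̄ = 12.463 − 1.105864·8.5 = 3.063154
ŷ(0) = a + b·0 = 3.063154 + 1.105864·0 = 3.063154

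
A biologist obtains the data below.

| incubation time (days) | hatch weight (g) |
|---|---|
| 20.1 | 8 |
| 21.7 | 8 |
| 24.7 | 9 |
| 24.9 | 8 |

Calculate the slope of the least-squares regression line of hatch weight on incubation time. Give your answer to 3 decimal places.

n = 4, Σx = 91.4, Σy = 33, Σxy = 755.9, Σx² = 2105
Sxx = Σx² − (Σx)²/n = 2105 − 2088.49 = 16.51
Sxy = Σxy − (Σx)(Σy)/n = 755.9 − 754.05 = 1.85
b = Sxy/Sxx = 1.85/16.51 = 0.112053

0.112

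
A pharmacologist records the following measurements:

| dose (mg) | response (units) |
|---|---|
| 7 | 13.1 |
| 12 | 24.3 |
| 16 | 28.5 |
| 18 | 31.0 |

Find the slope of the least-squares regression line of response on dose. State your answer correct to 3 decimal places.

n = 4, Σx = 53, Σy = 96.9, Σxy = 1397.3, Σx² = 773
Sxx = Σx² − (Σx)²/n = 773 − 702.25 = 70.75
Sxy = Σxy − (Σx)(Σy)/n = 1397.3 − 1283.925 = 113.375
b = Sxy/Sxx = 113.375/70.75 = 1.602473

1.602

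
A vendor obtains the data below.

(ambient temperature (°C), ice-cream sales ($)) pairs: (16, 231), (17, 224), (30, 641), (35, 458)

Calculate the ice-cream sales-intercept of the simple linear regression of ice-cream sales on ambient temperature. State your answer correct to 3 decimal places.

-38.747

n = 4, Σx = 98, Σy = 1554, Σxy = 42764, Σx² = 2670
Sxx = Σx² − (Σx)²/n = 2670 − 2401 = 269
Sxy = Σxy − (Σx)(Σy)/n = 42764 − 38073 = 4691
b = Sxy/Sxx = 4691/269 = 17.438662
a = ȳ − b·x̄ = 388.5 − 17.438662·24.5 = -38.747212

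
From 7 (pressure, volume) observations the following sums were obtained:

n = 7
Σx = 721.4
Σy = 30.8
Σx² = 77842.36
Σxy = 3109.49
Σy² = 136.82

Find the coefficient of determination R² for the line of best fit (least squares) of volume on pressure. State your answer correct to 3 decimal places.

0.920

Sxx = Σx² − (Σx)²/n = 77842.36 − 74345.422857 = 3496.937143
Sxy = Σxy − (Σx)(Σy)/n = 3109.49 − 3174.16 = -64.67
Syy = Σy² − (Σy)²/n = 136.82 − 135.52 = 1.3
R² = Sxy²/(Sxx·Syy) = (-64.67)²/(3496.937143·1.3) = 0.919972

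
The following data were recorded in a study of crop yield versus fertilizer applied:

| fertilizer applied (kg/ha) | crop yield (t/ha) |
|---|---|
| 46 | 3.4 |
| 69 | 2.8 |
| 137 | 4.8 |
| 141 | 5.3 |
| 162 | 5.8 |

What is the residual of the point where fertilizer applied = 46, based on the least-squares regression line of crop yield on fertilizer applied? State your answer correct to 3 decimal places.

0.521

n = 5, Σx = 555, Σy = 22.1, Σxy = 2694.1, Σx² = 71771
Sxx = Σx² − (Σx)²/n = 71771 − 61605 = 10166
Sxy = Σxy − (Σx)(Σy)/n = 2694.1 − 2453.1 = 241
b = Sxy/Sxx = 241/10166 = 0.023706
a = ȳ − b·x̄ = 4.42 − 0.023706·111 = 1.788582
ŷ(46) = 1.788582 + 0.023706·46 = 2.879079
residual = y − ŷ = 3.4 − 2.879079 = 0.520921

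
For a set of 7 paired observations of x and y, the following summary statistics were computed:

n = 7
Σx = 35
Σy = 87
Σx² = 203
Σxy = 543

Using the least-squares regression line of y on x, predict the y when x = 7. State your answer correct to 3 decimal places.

Sxx = Σx² − (Σx)²/n = 203 − 175 = 28
Sxy = Σxy − (Σx)(Σy)/n = 543 − 435 = 108
b = Sxy/Sxx = 108/28 = 3.857143
a = ȳ − b·x̄ = 12.428571 − 3.857143·5 = -6.857143
ŷ(7) = a + b·7 = -6.857143 + 3.857143·7 = 20.142857

20.143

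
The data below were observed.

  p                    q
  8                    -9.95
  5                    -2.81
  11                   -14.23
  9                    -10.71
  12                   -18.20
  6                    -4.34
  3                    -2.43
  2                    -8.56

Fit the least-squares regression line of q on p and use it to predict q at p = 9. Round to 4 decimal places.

n = 8, Σx = 56, Σy = -71.23, Σxy = -615.42, Σx² = 484
Sxx = Σx² − (Σx)²/n = 484 − 392 = 92
Sxy = Σxy − (Σx)(Σy)/n = -615.42 − (-498.61) = -116.81
b = Sxy/Sxx = -116.81/92 = -1.269674
a = ȳ − b·x̄ = -8.90375 − (-1.269674)·7 = -0.016033
ŷ(9) = a + b·9 = -0.016033 + (-1.269674)·9 = -11.443098

-11.4431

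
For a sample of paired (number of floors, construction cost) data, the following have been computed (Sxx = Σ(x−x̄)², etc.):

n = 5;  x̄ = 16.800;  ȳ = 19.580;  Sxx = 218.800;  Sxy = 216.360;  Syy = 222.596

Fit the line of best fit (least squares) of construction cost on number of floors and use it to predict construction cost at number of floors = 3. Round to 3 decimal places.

b = Sxy/Sxx = 216.36/218.8 = 0.988848
a = ȳ − b·x̄ = 19.58 − 0.988848·16.8 = 2.967349
ŷ(3) = a + b·3 = 2.967349 + 0.988848·3 = 5.933894

5.934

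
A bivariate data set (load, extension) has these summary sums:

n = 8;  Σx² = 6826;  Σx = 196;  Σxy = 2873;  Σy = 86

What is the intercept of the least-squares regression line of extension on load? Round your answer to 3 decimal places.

1.478

Sxx = Σx² − (Σx)²/n = 6826 − 4802 = 2024
Sxy = Σxy − (Σx)(Σy)/n = 2873 − 2107 = 766
b = Sxy/Sxx = 766/2024 = 0.378458
a = ȳ − b·x̄ = 10.75 − 0.378458·24.5 = 1.477767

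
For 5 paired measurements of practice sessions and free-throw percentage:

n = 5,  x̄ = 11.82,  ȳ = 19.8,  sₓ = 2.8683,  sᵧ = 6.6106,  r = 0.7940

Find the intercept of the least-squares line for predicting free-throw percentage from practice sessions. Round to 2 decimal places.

-1.83

b = r · sᵧ/sₓ = 0.794 · 6.6106/2.8683 = 1.829940
a = ȳ − b·x̄ = 19.8 − 1.829940·11.82 = -1.829889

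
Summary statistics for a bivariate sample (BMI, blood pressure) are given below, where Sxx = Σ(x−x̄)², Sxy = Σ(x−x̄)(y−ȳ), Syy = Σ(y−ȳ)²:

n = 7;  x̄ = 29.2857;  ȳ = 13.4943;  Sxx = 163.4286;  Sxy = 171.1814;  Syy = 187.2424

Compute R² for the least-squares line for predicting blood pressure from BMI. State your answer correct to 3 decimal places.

0.958

R² = Sxy²/(Sxx·Syy) = (171.1814)²/(163.4286·187.2424) = 0.957593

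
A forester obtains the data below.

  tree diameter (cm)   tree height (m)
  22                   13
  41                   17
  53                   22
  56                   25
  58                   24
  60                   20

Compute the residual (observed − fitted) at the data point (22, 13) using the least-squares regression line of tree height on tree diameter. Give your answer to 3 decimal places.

0.122

n = 6, Σx = 290, Σy = 121, Σxy = 6141, Σx² = 15074
Sxx = Σx² − (Σx)²/n = 15074 − 14016.666667 = 1057.333333
Sxy = Σxy − (Σx)(Σy)/n = 6141 − 5848.333333 = 292.666667
b = Sxy/Sxx = 292.666667/1057.333333 = 0.276797
a = ȳ − b·x̄ = 20.166667 − 0.276797·48.333333 = 6.788146
ŷ(22) = 6.788146 + 0.276797·22 = 12.877680
residual = y − ŷ = 13 − 12.877680 = 0.122320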